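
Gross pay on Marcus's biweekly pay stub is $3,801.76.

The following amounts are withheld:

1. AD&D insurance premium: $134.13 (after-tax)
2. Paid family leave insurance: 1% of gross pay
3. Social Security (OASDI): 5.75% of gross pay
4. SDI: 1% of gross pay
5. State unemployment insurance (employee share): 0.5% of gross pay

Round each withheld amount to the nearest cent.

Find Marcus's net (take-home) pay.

Paid family leave insurance: $3,801.76 × 0.01 = $38.02
SDI: $3,801.76 × 0.01 = $38.02
Social Security (OASDI): $3,801.76 × 0.0575 = $218.60
State unemployment insurance (employee share): $3,801.76 × 0.005 = $19.01
AD&D insurance premium: $134.13
Total deductions = $38.02 + $38.02 + $218.60 + $19.01 + $134.13 = $447.78
Net pay = $3,801.76 − $447.78 = $3,353.98

$3,353.98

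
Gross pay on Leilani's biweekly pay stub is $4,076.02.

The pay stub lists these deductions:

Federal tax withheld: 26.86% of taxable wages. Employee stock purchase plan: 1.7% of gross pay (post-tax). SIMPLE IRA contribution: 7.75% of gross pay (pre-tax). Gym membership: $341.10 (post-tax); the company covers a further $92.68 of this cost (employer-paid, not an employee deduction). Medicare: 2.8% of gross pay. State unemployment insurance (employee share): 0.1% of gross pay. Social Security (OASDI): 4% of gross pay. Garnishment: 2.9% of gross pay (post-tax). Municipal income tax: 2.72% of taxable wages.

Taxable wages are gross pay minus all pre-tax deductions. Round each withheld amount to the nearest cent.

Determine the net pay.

SIMPLE IRA contribution: $4,076.02 × 0.0775 = $315.89
Taxable wages = $4,076.02 − $315.89 = $3,760.13
Federal tax withheld: $3,760.13 × 0.2686 = $1,009.97
Municipal income tax: $3,760.13 × 0.0272 = $102.28
Social Security (OASDI): $4,076.02 × 0.04 = $163.04
State unemployment insurance (employee share): $4,076.02 × 0.001 = $4.08
Medicare: $4,076.02 × 0.028 = $114.13
Employee stock purchase plan: $4,076.02 × 0.017 = $69.29
Garnishment: $4,076.02 × 0.029 = $118.20
Gym membership: $341.10
(Employer's $92.68 toward gym membership is not withheld from the employee.)
Total deductions = $315.89 + $1,009.97 + $102.28 + $163.04 + $4.08 + $114.13 + $69.29 + $118.20 + $341.10 = $2,237.98
Net pay = $4,076.02 − $2,237.98 = $1,838.04

$1,838.04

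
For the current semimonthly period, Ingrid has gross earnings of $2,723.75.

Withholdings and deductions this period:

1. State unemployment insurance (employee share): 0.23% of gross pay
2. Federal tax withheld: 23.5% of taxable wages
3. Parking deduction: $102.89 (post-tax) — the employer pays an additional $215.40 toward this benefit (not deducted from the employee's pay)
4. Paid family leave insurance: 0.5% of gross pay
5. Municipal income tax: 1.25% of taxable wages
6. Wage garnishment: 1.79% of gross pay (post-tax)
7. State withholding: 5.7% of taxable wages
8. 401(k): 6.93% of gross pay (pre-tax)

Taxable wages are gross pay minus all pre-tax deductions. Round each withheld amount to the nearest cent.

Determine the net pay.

$1,591.56

401(k): $2,723.75 × 0.0693 = $188.76
Taxable wages = $2,723.75 − $188.76 = $2,534.99
Federal tax withheld: $2,534.99 × 0.235 = $595.72
Municipal income tax: $2,534.99 × 0.0125 = $31.69
State withholding: $2,534.99 × 0.057 = $144.49
Paid family leave insurance: $2,723.75 × 0.005 = $13.62
State unemployment insurance (employee share): $2,723.75 × 0.0023 = $6.26
Wage garnishment: $2,723.75 × 0.0179 = $48.76
Parking deduction: $102.89
(Employer's $215.40 toward parking deduction is not withheld from the employee.)
Total deductions = $188.76 + $595.72 + $31.69 + $144.49 + $13.62 + $6.26 + $48.76 + $102.89 = $1,132.19
Net pay = $2,723.75 − $1,132.19 = $1,591.56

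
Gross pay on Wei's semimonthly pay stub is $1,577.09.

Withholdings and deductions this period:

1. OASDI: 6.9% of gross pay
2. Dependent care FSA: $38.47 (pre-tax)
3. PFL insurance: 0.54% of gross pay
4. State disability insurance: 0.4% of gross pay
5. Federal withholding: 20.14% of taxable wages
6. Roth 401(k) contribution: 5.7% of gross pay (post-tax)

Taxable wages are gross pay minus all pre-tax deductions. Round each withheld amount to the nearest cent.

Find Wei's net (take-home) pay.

$1,015.20

Dependent care FSA: $38.47
Taxable wages = $1,577.09 − $38.47 = $1,538.62
Federal withholding: $1,538.62 × 0.2014 = $309.88
OASDI: $1,577.09 × 0.069 = $108.82
PFL insurance: $1,577.09 × 0.0054 = $8.52
State disability insurance: $1,577.09 × 0.004 = $6.31
Roth 401(k) contribution: $1,577.09 × 0.057 = $89.89
Total deductions = $38.47 + $309.88 + $108.82 + $8.52 + $6.31 + $89.89 = $561.89
Net pay = $1,577.09 − $561.89 = $1,015.20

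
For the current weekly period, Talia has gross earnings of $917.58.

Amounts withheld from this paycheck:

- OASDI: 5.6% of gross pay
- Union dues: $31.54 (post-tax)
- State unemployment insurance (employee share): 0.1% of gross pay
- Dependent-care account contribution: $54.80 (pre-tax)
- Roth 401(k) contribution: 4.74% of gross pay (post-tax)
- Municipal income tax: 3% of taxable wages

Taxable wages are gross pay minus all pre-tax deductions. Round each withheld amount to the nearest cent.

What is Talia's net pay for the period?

Dependent-care account contribution: $54.80
Taxable wages = $917.58 − $54.80 = $862.78
Municipal income tax: $862.78 × 0.03 = $25.88
State unemployment insurance (employee share): $917.58 × 0.001 = $0.92
OASDI: $917.58 × 0.056 = $51.38
Roth 401(k) contribution: $917.58 × 0.0474 = $43.49
Union dues: $31.54
Total deductions = $54.80 + $25.88 + $0.92 + $51.38 + $43.49 + $31.54 = $208.01
Net pay = $917.58 − $208.01 = $709.57

$709.57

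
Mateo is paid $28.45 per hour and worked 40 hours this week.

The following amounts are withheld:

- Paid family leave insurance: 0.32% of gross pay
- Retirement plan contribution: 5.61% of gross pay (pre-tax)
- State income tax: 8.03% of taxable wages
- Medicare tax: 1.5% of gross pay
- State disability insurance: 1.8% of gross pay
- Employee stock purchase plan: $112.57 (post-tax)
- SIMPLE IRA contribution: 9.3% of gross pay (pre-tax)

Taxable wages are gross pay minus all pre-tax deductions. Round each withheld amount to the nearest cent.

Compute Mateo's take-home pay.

Gross pay: 40 × $28.45 = $1,138.00
SIMPLE IRA contribution: $1,138.00 × 0.093 = $105.83
Retirement plan contribution: $1,138.00 × 0.0561 = $63.84
Pre-tax total = $105.83 + $63.84 = $169.67
Taxable wages = $1,138.00 − $169.67 = $968.33
State income tax: $968.33 × 0.0803 = $77.76
State disability insurance: $1,138.00 × 0.018 = $20.48
Paid family leave insurance: $1,138.00 × 0.0032 = $3.64
Medicare tax: $1,138.00 × 0.015 = $17.07
Employee stock purchase plan: $112.57
Total deductions = $105.83 + $63.84 + $77.76 + $20.48 + $3.64 + $17.07 + $112.57 = $401.19
Net pay = $1,138.00 − $401.19 = $736.81

$736.81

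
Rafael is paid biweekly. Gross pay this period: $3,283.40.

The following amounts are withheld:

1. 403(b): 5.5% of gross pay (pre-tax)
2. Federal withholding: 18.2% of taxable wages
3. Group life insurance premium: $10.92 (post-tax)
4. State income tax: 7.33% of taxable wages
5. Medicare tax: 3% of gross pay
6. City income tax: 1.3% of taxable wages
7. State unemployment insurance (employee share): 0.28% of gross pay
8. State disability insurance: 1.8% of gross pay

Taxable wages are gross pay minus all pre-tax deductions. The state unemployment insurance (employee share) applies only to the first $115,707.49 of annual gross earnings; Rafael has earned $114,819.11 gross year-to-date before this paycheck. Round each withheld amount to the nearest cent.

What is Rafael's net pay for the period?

$2,099.31

403(b): $3,283.40 × 0.055 = $180.59
Taxable wages = $3,283.40 − $180.59 = $3,102.81
State income tax: $3,102.81 × 0.0733 = $227.44
City income tax: $3,102.81 × 0.013 = $40.34
Federal withholding: $3,102.81 × 0.182 = $564.71
State disability insurance: $3,283.40 × 0.018 = $59.10
State unemployment insurance (employee share): only $115,707.49 − $114,819.11 = $888.38 of this check is subject → $888.38 × 0.0028 = $2.49
Medicare tax: $3,283.40 × 0.03 = $98.50
Group life insurance premium: $10.92
Total deductions = $180.59 + $227.44 + $40.34 + $564.71 + $59.10 + $2.49 + $98.50 + $10.92 = $1,184.09
Net pay = $3,283.40 − $1,184.09 = $2,099.31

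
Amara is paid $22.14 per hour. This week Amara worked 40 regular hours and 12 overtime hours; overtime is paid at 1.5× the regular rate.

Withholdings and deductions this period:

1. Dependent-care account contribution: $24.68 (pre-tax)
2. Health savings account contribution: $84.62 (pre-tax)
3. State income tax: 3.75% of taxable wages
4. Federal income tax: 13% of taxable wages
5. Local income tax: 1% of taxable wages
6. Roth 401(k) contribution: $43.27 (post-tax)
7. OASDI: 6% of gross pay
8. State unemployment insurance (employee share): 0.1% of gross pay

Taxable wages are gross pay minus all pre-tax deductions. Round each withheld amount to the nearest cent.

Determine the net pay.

$844.68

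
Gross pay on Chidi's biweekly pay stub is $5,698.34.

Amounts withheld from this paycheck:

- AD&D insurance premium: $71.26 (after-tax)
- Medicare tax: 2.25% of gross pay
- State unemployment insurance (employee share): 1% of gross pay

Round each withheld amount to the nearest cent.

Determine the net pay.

Medicare tax: $5,698.34 × 0.0225 = $128.21
State unemployment insurance (employee share): $5,698.34 × 0.01 = $56.98
AD&D insurance premium: $71.26
Total deductions = $128.21 + $56.98 + $71.26 = $256.45
Net pay = $5,698.34 − $256.45 = $5,441.89

$5,441.89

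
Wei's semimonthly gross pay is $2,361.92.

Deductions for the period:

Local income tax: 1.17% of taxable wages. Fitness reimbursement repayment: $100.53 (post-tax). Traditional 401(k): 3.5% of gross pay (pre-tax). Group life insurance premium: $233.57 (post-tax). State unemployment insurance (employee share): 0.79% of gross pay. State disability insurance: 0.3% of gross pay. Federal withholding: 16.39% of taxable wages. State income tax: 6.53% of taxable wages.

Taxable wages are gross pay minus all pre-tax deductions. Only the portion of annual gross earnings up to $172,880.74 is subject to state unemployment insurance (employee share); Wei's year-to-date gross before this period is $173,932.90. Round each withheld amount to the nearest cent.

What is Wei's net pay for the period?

Traditional 401(k): $2,361.92 × 0.035 = $82.67
Taxable wages = $2,361.92 − $82.67 = $2,279.25
Federal withholding: $2,279.25 × 0.1639 = $373.57
State income tax: $2,279.25 × 0.0653 = $148.84
Local income tax: $2,279.25 × 0.0117 = $26.67
State unemployment insurance (employee share): annual cap $172,880.74 already reached (YTD $173,932.90), so $0.00
State disability insurance: $2,361.92 × 0.003 = $7.09
Group life insurance premium: $233.57
Fitness reimbursement repayment: $100.53
Total deductions = $82.67 + $373.57 + $148.84 + $26.67 + $0.00 + $7.09 + $233.57 + $100.53 = $972.94
Net pay = $2,361.92 − $972.94 = $1,388.98

$1,388.98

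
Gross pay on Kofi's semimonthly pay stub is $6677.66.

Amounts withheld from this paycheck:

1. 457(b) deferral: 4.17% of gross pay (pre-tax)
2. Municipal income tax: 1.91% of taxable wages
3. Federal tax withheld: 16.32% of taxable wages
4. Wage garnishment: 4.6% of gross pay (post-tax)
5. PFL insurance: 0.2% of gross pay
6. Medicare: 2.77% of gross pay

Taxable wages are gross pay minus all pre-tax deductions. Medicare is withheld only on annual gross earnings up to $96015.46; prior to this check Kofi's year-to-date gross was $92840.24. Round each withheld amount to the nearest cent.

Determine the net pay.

$4824.15

457(b) deferral: $6677.66 × 0.0417 = $278.46
Taxable wages = $6677.66 − $278.46 = $6399.20
Municipal income tax: $6399.20 × 0.0191 = $122.22
Federal tax withheld: $6399.20 × 0.1632 = $1044.35
PFL insurance: $6677.66 × 0.002 = $13.36
Medicare: only $96015.46 − $92840.24 = $3175.22 of this check is subject → $3175.22 × 0.0277 = $87.95
Wage garnishment: $6677.66 × 0.046 = $307.17
Total deductions = $278.46 + $122.22 + $1044.35 + $13.36 + $87.95 + $307.17 = $1853.51
Net pay = $6677.66 − $1853.51 = $4824.15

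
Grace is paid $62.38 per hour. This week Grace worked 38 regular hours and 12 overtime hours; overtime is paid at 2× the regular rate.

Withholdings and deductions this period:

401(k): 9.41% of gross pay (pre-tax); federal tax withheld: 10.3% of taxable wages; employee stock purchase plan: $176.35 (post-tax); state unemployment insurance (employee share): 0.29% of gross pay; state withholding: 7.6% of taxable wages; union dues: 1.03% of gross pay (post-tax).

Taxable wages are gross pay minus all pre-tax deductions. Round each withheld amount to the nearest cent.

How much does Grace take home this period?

Regular pay: 38 × $62.38 = $2,370.44
Overtime pay: 12 × $62.38 × 2 = $1,497.12
Gross pay = $2,370.44 + $1,497.12 = $3,867.56
401(k): $3,867.56 × 0.0941 = $363.94
Taxable wages = $3,867.56 − $363.94 = $3,503.62
State withholding: $3,503.62 × 0.076 = $266.28
Federal tax withheld: $3,503.62 × 0.103 = $360.87
State unemployment insurance (employee share): $3,867.56 × 0.0029 = $11.22
Union dues: $3,867.56 × 0.0103 = $39.84
Employee stock purchase plan: $176.35
Total deductions = $363.94 + $266.28 + $360.87 + $11.22 + $39.84 + $176.35 = $1,218.50
Net pay = $3,867.56 − $1,218.50 = $2,649.06

$2,649.06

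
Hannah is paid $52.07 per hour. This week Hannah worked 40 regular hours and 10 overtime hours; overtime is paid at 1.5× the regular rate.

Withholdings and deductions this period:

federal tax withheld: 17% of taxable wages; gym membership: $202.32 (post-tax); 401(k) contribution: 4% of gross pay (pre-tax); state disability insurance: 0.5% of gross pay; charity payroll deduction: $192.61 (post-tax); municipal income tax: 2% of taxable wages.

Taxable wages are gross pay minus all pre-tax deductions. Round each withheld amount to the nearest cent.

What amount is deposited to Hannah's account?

Regular pay: 40 × $52.07 = $2,082.80
Overtime pay: 10 × $52.07 × 1.5 = $781.05
Gross pay = $2,082.80 + $781.05 = $2,863.85
401(k) contribution: $2,863.85 × 0.04 = $114.55
Taxable wages = $2,863.85 − $114.55 = $2,749.30
Municipal income tax: $2,749.30 × 0.02 = $54.99
Federal tax withheld: $2,749.30 × 0.17 = $467.38
State disability insurance: $2,863.85 × 0.005 = $14.32
Gym membership: $202.32
Charity payroll deduction: $192.61
Total deductions = $114.55 + $54.99 + $467.38 + $14.32 + $202.32 + $192.61 = $1,046.17
Net pay = $2,863.85 − $1,046.17 = $1,817.68

$1,817.68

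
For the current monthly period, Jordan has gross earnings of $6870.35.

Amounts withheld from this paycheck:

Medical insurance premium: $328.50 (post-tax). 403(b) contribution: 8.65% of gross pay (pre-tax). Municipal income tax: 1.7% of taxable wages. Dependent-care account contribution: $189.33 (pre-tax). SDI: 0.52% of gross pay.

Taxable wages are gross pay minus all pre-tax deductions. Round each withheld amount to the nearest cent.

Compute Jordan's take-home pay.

Dependent-care account contribution: $189.33
403(b) contribution: $6870.35 × 0.0865 = $594.29
Pre-tax total = $189.33 + $594.29 = $783.62
Taxable wages = $6870.35 − $783.62 = $6086.73
Municipal income tax: $6086.73 × 0.017 = $103.47
SDI: $6870.35 × 0.0052 = $35.73
Medical insurance premium: $328.50
Total deductions = $189.33 + $594.29 + $103.47 + $35.73 + $328.50 = $1251.32
Net pay = $6870.35 − $1251.32 = $5619.03

$5619.03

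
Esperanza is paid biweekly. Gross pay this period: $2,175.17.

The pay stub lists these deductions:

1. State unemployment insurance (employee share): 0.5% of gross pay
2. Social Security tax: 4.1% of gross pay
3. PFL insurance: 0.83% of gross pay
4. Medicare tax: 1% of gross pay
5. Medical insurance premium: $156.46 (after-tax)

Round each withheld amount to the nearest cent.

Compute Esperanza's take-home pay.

PFL insurance: $2,175.17 × 0.0083 = $18.05
Medicare tax: $2,175.17 × 0.01 = $21.75
Social Security tax: $2,175.17 × 0.041 = $89.18
State unemployment insurance (employee share): $2,175.17 × 0.005 = $10.88
Medical insurance premium: $156.46
Total deductions = $18.05 + $21.75 + $89.18 + $10.88 + $156.46 = $296.32
Net pay = $2,175.17 − $296.32 = $1,878.85

$1,878.85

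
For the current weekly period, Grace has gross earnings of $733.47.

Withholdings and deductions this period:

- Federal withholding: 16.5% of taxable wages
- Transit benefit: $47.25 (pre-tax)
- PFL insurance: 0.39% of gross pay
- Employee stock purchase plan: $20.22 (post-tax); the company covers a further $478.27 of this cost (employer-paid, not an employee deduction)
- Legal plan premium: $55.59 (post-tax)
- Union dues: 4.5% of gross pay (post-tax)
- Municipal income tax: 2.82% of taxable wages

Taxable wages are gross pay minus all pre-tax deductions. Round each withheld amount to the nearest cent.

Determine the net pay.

Transit benefit: $47.25
Taxable wages = $733.47 − $47.25 = $686.22
Federal withholding: $686.22 × 0.165 = $113.23
Municipal income tax: $686.22 × 0.0282 = $19.35
PFL insurance: $733.47 × 0.0039 = $2.86
Legal plan premium: $55.59
Union dues: $733.47 × 0.045 = $33.01
Employee stock purchase plan: $20.22
(Employer's $478.27 toward employee stock purchase plan is not withheld from the employee.)
Total deductions = $47.25 + $113.23 + $19.35 + $2.86 + $55.59 + $33.01 + $20.22 = $291.51
Net pay = $733.47 − $291.51 = $441.96

$441.96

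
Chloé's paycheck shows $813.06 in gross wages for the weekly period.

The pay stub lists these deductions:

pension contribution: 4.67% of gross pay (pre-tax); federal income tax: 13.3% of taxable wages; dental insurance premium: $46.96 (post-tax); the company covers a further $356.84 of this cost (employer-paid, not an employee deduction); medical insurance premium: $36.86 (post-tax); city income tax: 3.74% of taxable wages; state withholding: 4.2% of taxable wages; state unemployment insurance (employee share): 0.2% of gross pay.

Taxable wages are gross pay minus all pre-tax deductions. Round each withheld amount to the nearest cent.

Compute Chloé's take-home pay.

$525.01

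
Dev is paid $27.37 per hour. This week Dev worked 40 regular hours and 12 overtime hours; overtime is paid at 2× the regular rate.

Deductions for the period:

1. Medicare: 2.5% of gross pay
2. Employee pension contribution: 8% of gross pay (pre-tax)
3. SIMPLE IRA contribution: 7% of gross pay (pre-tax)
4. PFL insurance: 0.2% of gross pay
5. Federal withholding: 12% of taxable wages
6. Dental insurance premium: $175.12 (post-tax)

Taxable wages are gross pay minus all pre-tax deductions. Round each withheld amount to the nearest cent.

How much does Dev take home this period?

Regular pay: 40 × $27.37 = $1094.80
Overtime pay: 12 × $27.37 × 2 = $656.88
Gross pay = $1094.80 + $656.88 = $1751.68
Employee pension contribution: $1751.68 × 0.08 = $140.13
SIMPLE IRA contribution: $1751.68 × 0.07 = $122.62
Pre-tax total = $140.13 + $122.62 = $262.75
Taxable wages = $1751.68 − $262.75 = $1488.93
Federal withholding: $1488.93 × 0.12 = $178.67
PFL insurance: $1751.68 × 0.002 = $3.50
Medicare: $1751.68 × 0.025 = $43.79
Dental insurance premium: $175.12
Total deductions = $140.13 + $122.62 + $178.67 + $3.50 + $43.79 + $175.12 = $663.83
Net pay = $1751.68 − $663.83 = $1087.85

$1087.85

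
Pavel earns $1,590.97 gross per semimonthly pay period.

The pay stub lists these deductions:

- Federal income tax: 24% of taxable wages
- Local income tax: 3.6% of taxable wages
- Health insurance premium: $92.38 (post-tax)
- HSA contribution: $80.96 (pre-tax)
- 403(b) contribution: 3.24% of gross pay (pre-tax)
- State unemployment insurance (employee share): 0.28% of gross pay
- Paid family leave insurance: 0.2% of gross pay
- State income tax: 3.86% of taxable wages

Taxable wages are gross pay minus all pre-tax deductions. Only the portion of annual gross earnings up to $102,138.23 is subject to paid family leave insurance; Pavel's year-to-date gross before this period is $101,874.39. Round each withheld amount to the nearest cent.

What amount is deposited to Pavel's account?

$902.27

403(b) contribution: $1,590.97 × 0.0324 = $51.55
HSA contribution: $80.96
Pre-tax total = $51.55 + $80.96 = $132.51
Taxable wages = $1,590.97 − $132.51 = $1,458.46
Federal income tax: $1,458.46 × 0.24 = $350.03
State income tax: $1,458.46 × 0.0386 = $56.30
Local income tax: $1,458.46 × 0.036 = $52.50
State unemployment insurance (employee share): $1,590.97 × 0.0028 = $4.45
Paid family leave insurance: only $102,138.23 − $101,874.39 = $263.84 of this check is subject → $263.84 × 0.002 = $0.53
Health insurance premium: $92.38
Total deductions = $51.55 + $80.96 + $350.03 + $56.30 + $52.50 + $4.45 + $0.53 + $92.38 = $688.70
Net pay = $1,590.97 − $688.70 = $902.27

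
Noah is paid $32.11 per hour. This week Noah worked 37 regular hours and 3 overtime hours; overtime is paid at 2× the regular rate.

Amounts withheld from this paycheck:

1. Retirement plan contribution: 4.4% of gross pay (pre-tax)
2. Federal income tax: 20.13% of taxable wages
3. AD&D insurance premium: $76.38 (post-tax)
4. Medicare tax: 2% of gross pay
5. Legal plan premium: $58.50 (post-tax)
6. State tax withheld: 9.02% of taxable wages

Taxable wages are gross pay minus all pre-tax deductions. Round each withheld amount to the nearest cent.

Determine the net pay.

$772.72

Regular pay: 37 × $32.11 = $1,188.07
Overtime pay: 3 × $32.11 × 2 = $192.66
Gross pay = $1,188.07 + $192.66 = $1,380.73
Retirement plan contribution: $1,380.73 × 0.044 = $60.75
Taxable wages = $1,380.73 − $60.75 = $1,319.98
State tax withheld: $1,319.98 × 0.0902 = $119.06
Federal income tax: $1,319.98 × 0.2013 = $265.71
Medicare tax: $1,380.73 × 0.02 = $27.61
AD&D insurance premium: $76.38
Legal plan premium: $58.50
Total deductions = $60.75 + $119.06 + $265.71 + $27.61 + $76.38 + $58.50 = $608.01
Net pay = $1,380.73 − $608.01 = $772.72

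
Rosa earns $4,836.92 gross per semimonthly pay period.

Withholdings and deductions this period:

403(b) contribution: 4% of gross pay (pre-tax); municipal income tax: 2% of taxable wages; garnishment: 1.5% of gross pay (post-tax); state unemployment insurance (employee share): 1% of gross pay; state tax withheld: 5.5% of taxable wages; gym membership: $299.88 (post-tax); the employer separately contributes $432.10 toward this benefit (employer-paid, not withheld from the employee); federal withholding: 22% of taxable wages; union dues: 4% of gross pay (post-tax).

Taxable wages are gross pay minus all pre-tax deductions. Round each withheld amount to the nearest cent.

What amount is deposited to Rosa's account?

$2,659.34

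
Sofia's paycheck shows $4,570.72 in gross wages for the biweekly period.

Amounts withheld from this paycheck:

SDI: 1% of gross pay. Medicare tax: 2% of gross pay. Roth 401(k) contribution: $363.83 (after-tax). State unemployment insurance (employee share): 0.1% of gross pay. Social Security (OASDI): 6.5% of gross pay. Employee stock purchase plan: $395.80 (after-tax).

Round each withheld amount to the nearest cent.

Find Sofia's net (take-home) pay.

$3,372.30

SDI: $4,570.72 × 0.01 = $45.71
State unemployment insurance (employee share): $4,570.72 × 0.001 = $4.57
Social Security (OASDI): $4,570.72 × 0.065 = $297.10
Medicare tax: $4,570.72 × 0.02 = $91.41
Employee stock purchase plan: $395.80
Roth 401(k) contribution: $363.83
Total deductions = $45.71 + $4.57 + $297.10 + $91.41 + $395.80 + $363.83 = $1,198.42
Net pay = $4,570.72 − $1,198.42 = $3,372.30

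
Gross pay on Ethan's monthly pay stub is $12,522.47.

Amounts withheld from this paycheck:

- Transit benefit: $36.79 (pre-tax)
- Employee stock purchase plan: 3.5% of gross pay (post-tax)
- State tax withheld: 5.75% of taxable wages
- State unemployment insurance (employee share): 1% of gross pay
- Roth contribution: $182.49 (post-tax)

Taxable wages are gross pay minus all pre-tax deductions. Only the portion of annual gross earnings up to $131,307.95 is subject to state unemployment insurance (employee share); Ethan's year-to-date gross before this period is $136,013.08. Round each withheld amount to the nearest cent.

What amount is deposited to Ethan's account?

$11,146.97

Transit benefit: $36.79
Taxable wages = $12,522.47 − $36.79 = $12,485.68
State tax withheld: $12,485.68 × 0.0575 = $717.93
State unemployment insurance (employee share): annual cap $131,307.95 already reached (YTD $136,013.08), so $0.00
Roth contribution: $182.49
Employee stock purchase plan: $12,522.47 × 0.035 = $438.29
Total deductions = $36.79 + $717.93 + $0.00 + $182.49 + $438.29 = $1,375.50
Net pay = $12,522.47 − $1,375.50 = $11,146.97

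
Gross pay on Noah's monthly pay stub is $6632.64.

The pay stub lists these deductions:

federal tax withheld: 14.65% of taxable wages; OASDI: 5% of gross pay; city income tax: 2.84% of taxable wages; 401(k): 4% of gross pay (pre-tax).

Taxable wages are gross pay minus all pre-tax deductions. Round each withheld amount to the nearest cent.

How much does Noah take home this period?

$4922.06

401(k): $6632.64 × 0.04 = $265.31
Taxable wages = $6632.64 − $265.31 = $6367.33
City income tax: $6367.33 × 0.0284 = $180.83
Federal tax withheld: $6367.33 × 0.1465 = $932.81
OASDI: $6632.64 × 0.05 = $331.63
Total deductions = $265.31 + $180.83 + $932.81 + $331.63 = $1710.58
Net pay = $6632.64 − $1710.58 = $4922.06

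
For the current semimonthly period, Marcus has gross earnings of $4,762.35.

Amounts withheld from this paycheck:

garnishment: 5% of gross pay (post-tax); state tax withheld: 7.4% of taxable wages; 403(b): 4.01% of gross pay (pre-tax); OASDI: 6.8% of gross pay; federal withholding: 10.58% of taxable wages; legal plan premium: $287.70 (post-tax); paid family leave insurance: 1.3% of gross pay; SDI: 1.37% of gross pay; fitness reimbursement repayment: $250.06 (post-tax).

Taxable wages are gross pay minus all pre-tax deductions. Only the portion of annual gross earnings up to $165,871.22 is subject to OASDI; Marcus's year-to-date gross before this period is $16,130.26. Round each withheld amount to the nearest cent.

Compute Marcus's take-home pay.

403(b): $4,762.35 × 0.0401 = $190.97
Taxable wages = $4,762.35 − $190.97 = $4,571.38
Federal withholding: $4,571.38 × 0.1058 = $483.65
State tax withheld: $4,571.38 × 0.074 = $338.28
Paid family leave insurance: $4,762.35 × 0.013 = $61.91
SDI: $4,762.35 × 0.0137 = $65.24
OASDI: cap not yet reached, full $4,762.35 is subject → $4,762.35 × 0.068 = $323.84
Garnishment: $4,762.35 × 0.05 = $238.12
Legal plan premium: $287.70
Fitness reimbursement repayment: $250.06
Total deductions = $190.97 + $483.65 + $338.28 + $61.91 + $65.24 + $323.84 + $238.12 + $287.70 + $250.06 = $2,239.77
Net pay = $4,762.35 − $2,239.77 = $2,522.58

$2,522.58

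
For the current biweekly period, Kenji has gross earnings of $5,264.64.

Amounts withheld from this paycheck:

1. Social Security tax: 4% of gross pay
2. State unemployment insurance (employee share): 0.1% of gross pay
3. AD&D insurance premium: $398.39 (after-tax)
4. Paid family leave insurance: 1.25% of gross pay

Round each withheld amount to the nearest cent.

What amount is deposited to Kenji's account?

Paid family leave insurance: $5,264.64 × 0.0125 = $65.81
Social Security tax: $5,264.64 × 0.04 = $210.59
State unemployment insurance (employee share): $5,264.64 × 0.001 = $5.26
AD&D insurance premium: $398.39
Total deductions = $65.81 + $210.59 + $5.26 + $398.39 = $680.05
Net pay = $5,264.64 − $680.05 = $4,584.59

$4,584.59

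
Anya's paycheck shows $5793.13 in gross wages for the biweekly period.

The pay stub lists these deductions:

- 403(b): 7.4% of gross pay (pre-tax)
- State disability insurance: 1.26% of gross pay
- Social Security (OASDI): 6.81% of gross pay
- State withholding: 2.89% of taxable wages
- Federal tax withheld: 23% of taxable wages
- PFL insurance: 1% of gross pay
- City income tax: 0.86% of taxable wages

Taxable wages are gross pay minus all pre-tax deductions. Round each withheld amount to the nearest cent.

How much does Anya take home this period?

403(b): $5793.13 × 0.074 = $428.69
Taxable wages = $5793.13 − $428.69 = $5364.44
City income tax: $5364.44 × 0.0086 = $46.13
Federal tax withheld: $5364.44 × 0.23 = $1233.82
State withholding: $5364.44 × 0.0289 = $155.03
PFL insurance: $5793.13 × 0.01 = $57.93
State disability insurance: $5793.13 × 0.0126 = $72.99
Social Security (OASDI): $5793.13 × 0.0681 = $394.51
Total deductions = $428.69 + $46.13 + $1233.82 + $155.03 + $57.93 + $72.99 + $394.51 = $2389.10
Net pay = $5793.13 − $2389.10 = $3404.03

$3404.03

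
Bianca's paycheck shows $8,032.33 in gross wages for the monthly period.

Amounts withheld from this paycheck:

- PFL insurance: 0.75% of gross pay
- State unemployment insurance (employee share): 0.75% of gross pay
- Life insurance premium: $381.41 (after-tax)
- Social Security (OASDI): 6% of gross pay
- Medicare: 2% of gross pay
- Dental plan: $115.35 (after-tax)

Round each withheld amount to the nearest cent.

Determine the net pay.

PFL insurance: $8,032.33 × 0.0075 = $60.24
State unemployment insurance (employee share): $8,032.33 × 0.0075 = $60.24
Medicare: $8,032.33 × 0.02 = $160.65
Social Security (OASDI): $8,032.33 × 0.06 = $481.94
Life insurance premium: $381.41
Dental plan: $115.35
Total deductions = $60.24 + $60.24 + $160.65 + $481.94 + $381.41 + $115.35 = $1,259.83
Net pay = $8,032.33 − $1,259.83 = $6,772.50

$6,772.50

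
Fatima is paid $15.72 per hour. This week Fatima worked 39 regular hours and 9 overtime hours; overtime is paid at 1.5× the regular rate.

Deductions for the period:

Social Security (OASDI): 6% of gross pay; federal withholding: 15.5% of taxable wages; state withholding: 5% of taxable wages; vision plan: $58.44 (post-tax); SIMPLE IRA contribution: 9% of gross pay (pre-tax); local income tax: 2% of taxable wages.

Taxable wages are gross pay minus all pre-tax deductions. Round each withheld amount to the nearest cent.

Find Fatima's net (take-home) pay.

Regular pay: 39 × $15.72 = $613.08
Overtime pay: 9 × $15.72 × 1.5 = $212.22
Gross pay = $613.08 + $212.22 = $825.30
SIMPLE IRA contribution: $825.30 × 0.09 = $74.28
Taxable wages = $825.30 − $74.28 = $751.02
Local income tax: $751.02 × 0.02 = $15.02
Federal withholding: $751.02 × 0.155 = $116.41
State withholding: $751.02 × 0.05 = $37.55
Social Security (OASDI): $825.30 × 0.06 = $49.52
Vision plan: $58.44
Total deductions = $74.28 + $15.02 + $116.41 + $37.55 + $49.52 + $58.44 = $351.22
Net pay = $825.30 − $351.22 = $474.08

$474.08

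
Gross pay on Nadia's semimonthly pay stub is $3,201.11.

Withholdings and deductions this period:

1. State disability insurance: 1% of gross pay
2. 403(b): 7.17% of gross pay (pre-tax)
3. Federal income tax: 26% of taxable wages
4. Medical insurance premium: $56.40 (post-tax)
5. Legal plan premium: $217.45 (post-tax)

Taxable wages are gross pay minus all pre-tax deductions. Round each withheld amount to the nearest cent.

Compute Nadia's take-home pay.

403(b): $3,201.11 × 0.0717 = $229.52
Taxable wages = $3,201.11 − $229.52 = $2,971.59
Federal income tax: $2,971.59 × 0.26 = $772.61
State disability insurance: $3,201.11 × 0.01 = $32.01
Legal plan premium: $217.45
Medical insurance premium: $56.40
Total deductions = $229.52 + $772.61 + $32.01 + $217.45 + $56.40 = $1,307.99
Net pay = $3,201.11 − $1,307.99 = $1,893.12

$1,893.12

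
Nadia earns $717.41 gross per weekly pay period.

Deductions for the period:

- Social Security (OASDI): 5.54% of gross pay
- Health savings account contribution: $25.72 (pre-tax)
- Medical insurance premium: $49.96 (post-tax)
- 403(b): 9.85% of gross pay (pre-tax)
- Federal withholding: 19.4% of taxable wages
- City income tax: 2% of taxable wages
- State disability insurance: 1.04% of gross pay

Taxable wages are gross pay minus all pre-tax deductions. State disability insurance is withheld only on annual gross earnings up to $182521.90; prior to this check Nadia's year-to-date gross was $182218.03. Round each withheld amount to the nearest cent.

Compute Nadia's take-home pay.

403(b): $717.41 × 0.0985 = $70.66
Health savings account contribution: $25.72
Pre-tax total = $70.66 + $25.72 = $96.38
Taxable wages = $717.41 − $96.38 = $621.03
City income tax: $621.03 × 0.02 = $12.42
Federal withholding: $621.03 × 0.194 = $120.48
Social Security (OASDI): $717.41 × 0.0554 = $39.74
State disability insurance: only $182521.90 − $182218.03 = $303.87 of this check is subject → $303.87 × 0.0104 = $3.16
Medical insurance premium: $49.96
Total deductions = $70.66 + $25.72 + $12.42 + $120.48 + $39.74 + $3.16 + $49.96 = $322.14
Net pay = $717.41 − $322.14 = $395.27

$395.27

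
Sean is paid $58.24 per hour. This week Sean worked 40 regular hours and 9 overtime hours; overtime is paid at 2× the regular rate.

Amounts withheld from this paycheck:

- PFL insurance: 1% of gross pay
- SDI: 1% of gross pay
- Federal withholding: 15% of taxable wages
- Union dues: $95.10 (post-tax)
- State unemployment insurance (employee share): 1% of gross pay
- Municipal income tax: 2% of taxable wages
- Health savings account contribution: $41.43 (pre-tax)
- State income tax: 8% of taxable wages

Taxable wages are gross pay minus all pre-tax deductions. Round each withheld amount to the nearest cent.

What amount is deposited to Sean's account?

$2,305.93

Regular pay: 40 × $58.24 = $2,329.60
Overtime pay: 9 × $58.24 × 2 = $1,048.32
Gross pay = $2,329.60 + $1,048.32 = $3,377.92
Health savings account contribution: $41.43
Taxable wages = $3,377.92 − $41.43 = $3,336.49
State income tax: $3,336.49 × 0.08 = $266.92
Federal withholding: $3,336.49 × 0.15 = $500.47
Municipal income tax: $3,336.49 × 0.02 = $66.73
PFL insurance: $3,377.92 × 0.01 = $33.78
SDI: $3,377.92 × 0.01 = $33.78
State unemployment insurance (employee share): $3,377.92 × 0.01 = $33.78
Union dues: $95.10
Total deductions = $41.43 + $266.92 + $500.47 + $66.73 + $33.78 + $33.78 + $33.78 + $95.10 = $1,071.99
Net pay = $3,377.92 − $1,071.99 = $2,305.93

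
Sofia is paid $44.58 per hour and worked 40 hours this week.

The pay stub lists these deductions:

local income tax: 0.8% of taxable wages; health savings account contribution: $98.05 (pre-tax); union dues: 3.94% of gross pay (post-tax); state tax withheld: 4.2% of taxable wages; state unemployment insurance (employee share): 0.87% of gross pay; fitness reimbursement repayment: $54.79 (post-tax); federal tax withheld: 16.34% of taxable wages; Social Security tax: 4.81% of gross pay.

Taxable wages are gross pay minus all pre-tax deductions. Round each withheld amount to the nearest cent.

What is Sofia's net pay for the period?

Gross pay: 40 × $44.58 = $1783.20
Health savings account contribution: $98.05
Taxable wages = $1783.20 − $98.05 = $1685.15
Federal tax withheld: $1685.15 × 0.1634 = $275.35
Local income tax: $1685.15 × 0.008 = $13.48
State tax withheld: $1685.15 × 0.042 = $70.78
Social Security tax: $1783.20 × 0.0481 = $85.77
State unemployment insurance (employee share): $1783.20 × 0.0087 = $15.51
Fitness reimbursement repayment: $54.79
Union dues: $1783.20 × 0.0394 = $70.26
Total deductions = $98.05 + $275.35 + $13.48 + $70.78 + $85.77 + $15.51 + $54.79 + $70.26 = $683.99
Net pay = $1783.20 − $683.99 = $1099.21

$1099.21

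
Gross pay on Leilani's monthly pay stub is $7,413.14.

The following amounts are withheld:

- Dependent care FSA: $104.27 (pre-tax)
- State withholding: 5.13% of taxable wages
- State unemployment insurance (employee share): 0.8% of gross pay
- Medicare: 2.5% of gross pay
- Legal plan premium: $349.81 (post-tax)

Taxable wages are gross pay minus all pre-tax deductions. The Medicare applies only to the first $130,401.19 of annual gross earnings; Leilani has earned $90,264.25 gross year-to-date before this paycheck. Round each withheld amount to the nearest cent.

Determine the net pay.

$6,339.47

Dependent care FSA: $104.27
Taxable wages = $7,413.14 − $104.27 = $7,308.87
State withholding: $7,308.87 × 0.0513 = $374.95
State unemployment insurance (employee share): $7,413.14 × 0.008 = $59.31
Medicare: cap not yet reached, full $7,413.14 is subject → $7,413.14 × 0.025 = $185.33
Legal plan premium: $349.81
Total deductions = $104.27 + $374.95 + $59.31 + $185.33 + $349.81 = $1,073.67
Net pay = $7,413.14 − $1,073.67 = $6,339.47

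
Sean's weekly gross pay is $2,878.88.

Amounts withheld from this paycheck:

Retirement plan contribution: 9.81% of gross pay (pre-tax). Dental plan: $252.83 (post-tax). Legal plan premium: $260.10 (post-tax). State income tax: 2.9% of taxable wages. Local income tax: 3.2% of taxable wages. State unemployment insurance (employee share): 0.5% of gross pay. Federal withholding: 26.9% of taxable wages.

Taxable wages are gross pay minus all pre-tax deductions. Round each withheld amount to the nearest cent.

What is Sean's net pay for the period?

$1,212.30

Retirement plan contribution: $2,878.88 × 0.0981 = $282.42
Taxable wages = $2,878.88 − $282.42 = $2,596.46
Federal withholding: $2,596.46 × 0.269 = $698.45
State income tax: $2,596.46 × 0.029 = $75.30
Local income tax: $2,596.46 × 0.032 = $83.09
State unemployment insurance (employee share): $2,878.88 × 0.005 = $14.39
Dental plan: $252.83
Legal plan premium: $260.10
Total deductions = $282.42 + $698.45 + $75.30 + $83.09 + $14.39 + $252.83 + $260.10 = $1,666.58
Net pay = $2,878.88 − $1,666.58 = $1,212.30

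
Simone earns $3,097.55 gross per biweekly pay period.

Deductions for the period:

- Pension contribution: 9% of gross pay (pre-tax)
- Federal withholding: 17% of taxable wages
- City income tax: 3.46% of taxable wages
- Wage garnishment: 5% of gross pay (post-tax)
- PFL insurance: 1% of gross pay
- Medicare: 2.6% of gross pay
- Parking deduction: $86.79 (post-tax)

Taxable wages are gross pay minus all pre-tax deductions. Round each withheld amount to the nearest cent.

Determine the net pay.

$1,888.86

Pension contribution: $3,097.55 × 0.09 = $278.78
Taxable wages = $3,097.55 − $278.78 = $2,818.77
City income tax: $2,818.77 × 0.0346 = $97.53
Federal withholding: $2,818.77 × 0.17 = $479.19
Medicare: $3,097.55 × 0.026 = $80.54
PFL insurance: $3,097.55 × 0.01 = $30.98
Parking deduction: $86.79
Wage garnishment: $3,097.55 × 0.05 = $154.88
Total deductions = $278.78 + $97.53 + $479.19 + $80.54 + $30.98 + $86.79 + $154.88 = $1,208.69
Net pay = $3,097.55 − $1,208.69 = $1,888.86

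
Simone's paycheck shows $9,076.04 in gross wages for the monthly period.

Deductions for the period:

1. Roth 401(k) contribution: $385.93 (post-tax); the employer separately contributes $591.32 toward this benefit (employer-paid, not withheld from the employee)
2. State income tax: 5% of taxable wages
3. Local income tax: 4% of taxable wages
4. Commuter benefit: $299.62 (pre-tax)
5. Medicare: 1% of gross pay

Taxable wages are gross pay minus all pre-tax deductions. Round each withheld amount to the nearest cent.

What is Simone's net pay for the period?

$7,509.85

Commuter benefit: $299.62
Taxable wages = $9,076.04 − $299.62 = $8,776.42
State income tax: $8,776.42 × 0.05 = $438.82
Local income tax: $8,776.42 × 0.04 = $351.06
Medicare: $9,076.04 × 0.01 = $90.76
Roth 401(k) contribution: $385.93
(Employer's $591.32 toward Roth 401(k) contribution is not withheld from the employee.)
Total deductions = $299.62 + $438.82 + $351.06 + $90.76 + $385.93 = $1,566.19
Net pay = $9,076.04 − $1,566.19 = $7,509.85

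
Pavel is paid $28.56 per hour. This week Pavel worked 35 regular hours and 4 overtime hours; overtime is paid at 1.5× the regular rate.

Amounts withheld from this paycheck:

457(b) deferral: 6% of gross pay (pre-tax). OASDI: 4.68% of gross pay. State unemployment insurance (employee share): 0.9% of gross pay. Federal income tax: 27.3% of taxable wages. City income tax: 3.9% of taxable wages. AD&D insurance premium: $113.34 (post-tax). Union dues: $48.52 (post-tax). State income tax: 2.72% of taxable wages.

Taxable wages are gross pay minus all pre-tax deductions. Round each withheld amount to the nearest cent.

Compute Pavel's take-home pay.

Regular pay: 35 × $28.56 = $999.60
Overtime pay: 4 × $28.56 × 1.5 = $171.36
Gross pay = $999.60 + $171.36 = $1170.96
457(b) deferral: $1170.96 × 0.06 = $70.26
Taxable wages = $1170.96 − $70.26 = $1100.70
State income tax: $1100.70 × 0.0272 = $29.94
City income tax: $1100.70 × 0.039 = $42.93
Federal income tax: $1100.70 × 0.273 = $300.49
OASDI: $1170.96 × 0.0468 = $54.80
State unemployment insurance (employee share): $1170.96 × 0.009 = $10.54
Union dues: $48.52
AD&D insurance premium: $113.34
Total deductions = $70.26 + $29.94 + $42.93 + $300.49 + $54.80 + $10.54 + $48.52 + $113.34 = $670.82
Net pay = $1170.96 − $670.82 = $500.14

$500.14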